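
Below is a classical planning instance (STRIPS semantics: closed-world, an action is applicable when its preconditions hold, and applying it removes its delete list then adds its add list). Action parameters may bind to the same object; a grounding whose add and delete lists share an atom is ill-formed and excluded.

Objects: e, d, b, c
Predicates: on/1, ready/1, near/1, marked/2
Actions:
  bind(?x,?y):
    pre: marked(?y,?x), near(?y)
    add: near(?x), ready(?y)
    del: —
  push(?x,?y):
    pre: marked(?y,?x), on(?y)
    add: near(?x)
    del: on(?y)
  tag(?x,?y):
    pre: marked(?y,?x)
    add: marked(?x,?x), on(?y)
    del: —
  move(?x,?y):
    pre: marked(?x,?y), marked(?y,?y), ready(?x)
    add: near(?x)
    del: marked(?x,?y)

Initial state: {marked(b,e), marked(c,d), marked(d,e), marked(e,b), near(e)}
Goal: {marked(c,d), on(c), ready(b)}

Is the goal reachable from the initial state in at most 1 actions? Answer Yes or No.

No

1. bind(b,e)  →  {marked(b,e), marked(c,d), marked(d,e), marked(e,b), near(b), near(e), ready(e)}
2. bind(e,b)  →  {marked(b,e), marked(c,d), marked(d,e), marked(e,b), near(b), near(e), ready(b), ready(e)}
3. tag(d,c)  →  {marked(b,e), marked(c,d), marked(d,d), marked(d,e), marked(e,b), near(b), near(e), on(c), ready(b), ready(e)}
optimal plan length = 3; 3 > 1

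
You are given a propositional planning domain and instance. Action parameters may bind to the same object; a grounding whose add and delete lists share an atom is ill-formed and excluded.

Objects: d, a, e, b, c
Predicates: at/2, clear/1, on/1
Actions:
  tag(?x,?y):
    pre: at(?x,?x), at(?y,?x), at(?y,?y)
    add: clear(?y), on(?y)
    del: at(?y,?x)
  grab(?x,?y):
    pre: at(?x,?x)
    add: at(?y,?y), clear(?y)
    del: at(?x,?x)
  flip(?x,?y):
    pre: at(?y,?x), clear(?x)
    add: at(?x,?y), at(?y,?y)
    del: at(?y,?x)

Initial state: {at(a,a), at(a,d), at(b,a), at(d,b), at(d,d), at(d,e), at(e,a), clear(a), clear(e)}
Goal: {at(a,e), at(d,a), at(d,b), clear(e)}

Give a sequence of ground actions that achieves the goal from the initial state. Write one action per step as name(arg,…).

tag(d,d); flip(d,a); flip(a,e)

1. tag(d,d)  →  {at(a,a), at(a,d), at(b,a), at(d,b), at(d,e), at(e,a), clear(a), clear(d), clear(e), on(d)}
2. flip(d,a)  →  {at(a,a), at(b,a), at(d,a), at(d,b), at(d,e), at(e,a), clear(a), clear(d), clear(e), on(d)}
3. flip(a,e)  →  {at(a,a), at(a,e), at(b,a), at(d,a), at(d,b), at(d,e), at(e,e), clear(a), clear(d), clear(e), on(d)}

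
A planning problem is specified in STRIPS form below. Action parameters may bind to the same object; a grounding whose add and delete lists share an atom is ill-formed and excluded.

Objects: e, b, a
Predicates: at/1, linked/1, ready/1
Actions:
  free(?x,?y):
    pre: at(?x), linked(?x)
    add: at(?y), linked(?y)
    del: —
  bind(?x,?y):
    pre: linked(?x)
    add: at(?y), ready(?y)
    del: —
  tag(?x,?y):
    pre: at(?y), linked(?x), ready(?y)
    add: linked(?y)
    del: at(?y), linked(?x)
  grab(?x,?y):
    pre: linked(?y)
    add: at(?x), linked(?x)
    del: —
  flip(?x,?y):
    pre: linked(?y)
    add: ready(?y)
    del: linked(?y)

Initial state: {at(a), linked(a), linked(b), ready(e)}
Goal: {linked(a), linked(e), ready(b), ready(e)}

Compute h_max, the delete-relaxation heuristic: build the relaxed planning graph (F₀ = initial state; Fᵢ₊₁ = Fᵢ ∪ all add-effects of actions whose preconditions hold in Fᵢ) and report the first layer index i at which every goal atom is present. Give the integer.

1

F0 = init (4 atoms)
F1 = F0 ∪ {at(b), at(e), linked(e), ready(a), ready(b)}  (9 atoms)
goal ⊆ F1  ⇒  h_max = 1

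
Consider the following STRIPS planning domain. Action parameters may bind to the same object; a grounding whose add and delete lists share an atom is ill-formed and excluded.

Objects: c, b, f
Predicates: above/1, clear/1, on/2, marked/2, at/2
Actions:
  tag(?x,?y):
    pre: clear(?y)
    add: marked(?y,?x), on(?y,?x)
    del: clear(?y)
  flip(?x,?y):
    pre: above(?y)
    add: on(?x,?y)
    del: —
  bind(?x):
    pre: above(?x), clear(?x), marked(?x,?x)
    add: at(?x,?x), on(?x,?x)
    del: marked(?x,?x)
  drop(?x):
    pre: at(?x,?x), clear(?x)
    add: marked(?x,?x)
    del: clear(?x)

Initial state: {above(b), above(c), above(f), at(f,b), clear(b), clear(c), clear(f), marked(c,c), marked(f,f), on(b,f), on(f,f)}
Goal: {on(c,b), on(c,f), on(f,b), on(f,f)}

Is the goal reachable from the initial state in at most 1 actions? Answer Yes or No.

1. tag(b,c)  →  {above(b), above(c), above(f), at(f,b), clear(b), clear(f), marked(c,b), marked(c,c), marked(f,f), on(b,f), on(c,b), on(f,f)}
2. tag(b,f)  →  {above(b), above(c), above(f), at(f,b), clear(b), marked(c,b), marked(c,c), marked(f,b), marked(f,f), on(b,f), on(c,b), on(f,b), on(f,f)}
3. flip(c,f)  →  {above(b), above(c), above(f), at(f,b), clear(b), marked(c,b), marked(c,c), marked(f,b), marked(f,f), on(b,f), on(c,b), on(c,f), on(f,b), on(f,f)}
optimal plan length = 3; 3 > 1

No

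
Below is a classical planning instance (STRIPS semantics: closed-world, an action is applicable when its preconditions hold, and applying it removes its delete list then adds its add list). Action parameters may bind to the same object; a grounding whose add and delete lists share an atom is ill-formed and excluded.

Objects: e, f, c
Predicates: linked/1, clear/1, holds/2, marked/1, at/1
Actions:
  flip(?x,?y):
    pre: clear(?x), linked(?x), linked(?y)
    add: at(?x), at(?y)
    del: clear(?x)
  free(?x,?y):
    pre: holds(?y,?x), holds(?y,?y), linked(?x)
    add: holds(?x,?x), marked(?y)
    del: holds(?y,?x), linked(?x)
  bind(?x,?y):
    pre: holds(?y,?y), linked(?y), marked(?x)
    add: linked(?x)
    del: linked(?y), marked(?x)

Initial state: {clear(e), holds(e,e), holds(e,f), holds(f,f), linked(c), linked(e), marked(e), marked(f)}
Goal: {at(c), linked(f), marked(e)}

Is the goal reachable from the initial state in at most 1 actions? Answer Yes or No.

1. flip(e,c)  →  {at(c), at(e), holds(e,e), holds(e,f), holds(f,f), linked(c), linked(e), marked(e), marked(f)}
2. bind(f,e)  →  {at(c), at(e), holds(e,e), holds(e,f), holds(f,f), linked(c), linked(f), marked(e)}
optimal plan length = 2; 2 > 1

No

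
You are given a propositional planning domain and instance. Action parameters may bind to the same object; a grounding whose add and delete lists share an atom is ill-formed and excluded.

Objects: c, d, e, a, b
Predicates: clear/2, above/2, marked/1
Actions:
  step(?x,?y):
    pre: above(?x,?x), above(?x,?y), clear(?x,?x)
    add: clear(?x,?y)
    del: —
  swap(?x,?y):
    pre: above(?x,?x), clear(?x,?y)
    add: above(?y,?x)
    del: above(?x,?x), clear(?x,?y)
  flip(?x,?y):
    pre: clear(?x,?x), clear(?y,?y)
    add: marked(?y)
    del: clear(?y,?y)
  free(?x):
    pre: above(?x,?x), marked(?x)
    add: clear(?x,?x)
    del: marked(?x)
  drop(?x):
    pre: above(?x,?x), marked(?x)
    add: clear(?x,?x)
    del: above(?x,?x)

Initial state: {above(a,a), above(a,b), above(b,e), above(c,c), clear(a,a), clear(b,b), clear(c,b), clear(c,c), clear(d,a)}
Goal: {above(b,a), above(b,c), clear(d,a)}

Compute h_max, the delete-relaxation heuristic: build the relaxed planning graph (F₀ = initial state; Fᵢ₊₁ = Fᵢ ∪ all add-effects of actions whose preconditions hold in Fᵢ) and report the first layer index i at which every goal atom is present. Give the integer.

F0 = init (9 atoms)
F1 = F0 ∪ {above(b,c), clear(a,b), marked(a), marked(b), marked(c)}  (14 atoms)
F2 = F1 ∪ {above(b,a)}  (15 atoms)
goal ⊆ F2  ⇒  h_max = 2

2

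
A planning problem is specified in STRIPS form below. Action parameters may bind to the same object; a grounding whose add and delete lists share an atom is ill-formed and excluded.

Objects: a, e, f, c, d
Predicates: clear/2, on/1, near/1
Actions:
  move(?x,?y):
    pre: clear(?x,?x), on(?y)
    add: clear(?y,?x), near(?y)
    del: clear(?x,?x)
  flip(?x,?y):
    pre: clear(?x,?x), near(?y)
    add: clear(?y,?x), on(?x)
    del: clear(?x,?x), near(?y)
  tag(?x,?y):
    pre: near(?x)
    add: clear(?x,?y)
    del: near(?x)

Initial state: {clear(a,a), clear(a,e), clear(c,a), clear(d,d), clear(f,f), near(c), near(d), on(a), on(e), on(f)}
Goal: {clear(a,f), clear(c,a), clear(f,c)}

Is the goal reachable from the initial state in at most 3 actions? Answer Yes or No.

1. move(a,f)  →  {clear(a,e), clear(c,a), clear(d,d), clear(f,a), clear(f,f), near(c), near(d), near(f), on(a), on(e), on(f)}
2. move(f,a)  →  {clear(a,e), clear(a,f), clear(c,a), clear(d,d), clear(f,a), near(a), near(c), near(d), near(f), on(a), on(e), on(f)}
3. tag(f,c)  →  {clear(a,e), clear(a,f), clear(c,a), clear(d,d), clear(f,a), clear(f,c), near(a), near(c), near(d), on(a), on(e), on(f)}
optimal plan length = 3; 3 ≤ 3

Yes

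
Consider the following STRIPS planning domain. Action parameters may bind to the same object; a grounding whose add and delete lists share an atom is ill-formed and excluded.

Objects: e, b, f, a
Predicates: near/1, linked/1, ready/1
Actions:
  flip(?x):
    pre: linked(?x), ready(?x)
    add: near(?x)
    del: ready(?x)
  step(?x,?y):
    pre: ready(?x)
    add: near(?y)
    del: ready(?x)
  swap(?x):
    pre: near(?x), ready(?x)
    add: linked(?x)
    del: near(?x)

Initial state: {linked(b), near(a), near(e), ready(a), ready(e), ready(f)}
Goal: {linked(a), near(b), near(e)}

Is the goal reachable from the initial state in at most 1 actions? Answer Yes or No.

No

1. step(e,b)  →  {linked(b), near(a), near(b), near(e), ready(a), ready(f)}
2. swap(a)  →  {linked(a), linked(b), near(b), near(e), ready(a), ready(f)}
optimal plan length = 2; 2 > 1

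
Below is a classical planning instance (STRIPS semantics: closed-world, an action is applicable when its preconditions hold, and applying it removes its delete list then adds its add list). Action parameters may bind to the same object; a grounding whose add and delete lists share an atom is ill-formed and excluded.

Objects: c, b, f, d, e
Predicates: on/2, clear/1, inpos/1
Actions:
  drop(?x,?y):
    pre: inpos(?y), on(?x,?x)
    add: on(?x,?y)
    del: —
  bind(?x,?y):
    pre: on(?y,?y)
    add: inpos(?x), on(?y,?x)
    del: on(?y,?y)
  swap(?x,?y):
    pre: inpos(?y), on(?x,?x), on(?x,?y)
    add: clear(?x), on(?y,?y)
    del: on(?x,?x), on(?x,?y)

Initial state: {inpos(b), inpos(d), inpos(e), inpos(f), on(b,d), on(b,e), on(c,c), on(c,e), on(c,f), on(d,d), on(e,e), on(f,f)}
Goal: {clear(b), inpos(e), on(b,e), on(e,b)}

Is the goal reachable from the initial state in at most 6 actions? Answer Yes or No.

Yes

1. drop(c,b)  →  {inpos(b), inpos(d), inpos(e), inpos(f), on(b,d), on(b,e), on(c,b), on(c,c), on(c,e), on(c,f), on(d,d), on(e,e), on(f,f)}
2. drop(e,b)  →  {inpos(b), inpos(d), inpos(e), inpos(f), on(b,d), on(b,e), on(c,b), on(c,c), on(c,e), on(c,f), on(d,d), on(e,b), on(e,e), on(f,f)}
3. swap(c,b)  →  {clear(c), inpos(b), inpos(d), inpos(e), inpos(f), on(b,b), on(b,d), on(b,e), on(c,e), on(c,f), on(d,d), on(e,b), on(e,e), on(f,f)}
4. swap(b,d)  →  {clear(b), clear(c), inpos(b), inpos(d), inpos(e), inpos(f), on(b,e), on(c,e), on(c,f), on(d,d), on(e,b), on(e,e), on(f,f)}
optimal plan length = 4; 4 ≤ 6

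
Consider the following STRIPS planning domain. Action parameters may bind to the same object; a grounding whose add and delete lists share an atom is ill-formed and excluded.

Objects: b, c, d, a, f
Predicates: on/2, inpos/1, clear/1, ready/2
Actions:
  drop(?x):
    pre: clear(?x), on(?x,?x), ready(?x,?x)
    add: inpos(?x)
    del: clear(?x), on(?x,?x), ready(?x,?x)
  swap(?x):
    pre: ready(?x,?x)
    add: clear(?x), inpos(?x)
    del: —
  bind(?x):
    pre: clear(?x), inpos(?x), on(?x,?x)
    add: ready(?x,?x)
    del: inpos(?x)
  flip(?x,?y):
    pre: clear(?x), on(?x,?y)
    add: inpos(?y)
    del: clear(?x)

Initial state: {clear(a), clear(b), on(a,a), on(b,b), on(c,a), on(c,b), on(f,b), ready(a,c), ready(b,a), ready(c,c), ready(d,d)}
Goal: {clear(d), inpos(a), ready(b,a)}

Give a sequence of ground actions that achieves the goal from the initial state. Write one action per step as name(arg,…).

1. swap(d)  →  {clear(a), clear(b), clear(d), inpos(d), on(a,a), on(b,b), on(c,a), on(c,b), on(f,b), ready(a,c), ready(b,a), ready(c,c), ready(d,d)}
2. flip(a,a)  →  {clear(b), clear(d), inpos(a), inpos(d), on(a,a), on(b,b), on(c,a), on(c,b), on(f,b), ready(a,c), ready(b,a), ready(c,c), ready(d,d)}

swap(d); flip(a,a)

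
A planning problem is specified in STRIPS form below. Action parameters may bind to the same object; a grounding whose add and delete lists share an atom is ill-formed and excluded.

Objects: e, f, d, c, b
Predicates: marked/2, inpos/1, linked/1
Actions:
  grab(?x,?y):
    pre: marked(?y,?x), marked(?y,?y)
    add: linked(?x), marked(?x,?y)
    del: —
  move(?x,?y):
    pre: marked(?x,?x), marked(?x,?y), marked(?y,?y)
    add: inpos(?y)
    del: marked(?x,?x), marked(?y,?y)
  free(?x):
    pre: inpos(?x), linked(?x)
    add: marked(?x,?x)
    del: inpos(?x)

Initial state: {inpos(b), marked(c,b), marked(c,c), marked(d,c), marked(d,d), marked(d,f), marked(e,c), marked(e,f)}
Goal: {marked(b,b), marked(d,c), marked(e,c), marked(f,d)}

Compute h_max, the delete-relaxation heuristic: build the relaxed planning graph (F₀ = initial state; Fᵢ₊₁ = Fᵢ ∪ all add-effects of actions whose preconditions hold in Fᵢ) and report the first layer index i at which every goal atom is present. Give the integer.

2

F0 = init (8 atoms)
F1 = F0 ∪ {inpos(c), inpos(d), linked(b), linked(c), linked(d), linked(f), marked(b,c), marked(c,d), marked(f,d)}  (17 atoms)
F2 = F1 ∪ {marked(b,b)}  (18 atoms)
goal ⊆ F2  ⇒  h_max = 2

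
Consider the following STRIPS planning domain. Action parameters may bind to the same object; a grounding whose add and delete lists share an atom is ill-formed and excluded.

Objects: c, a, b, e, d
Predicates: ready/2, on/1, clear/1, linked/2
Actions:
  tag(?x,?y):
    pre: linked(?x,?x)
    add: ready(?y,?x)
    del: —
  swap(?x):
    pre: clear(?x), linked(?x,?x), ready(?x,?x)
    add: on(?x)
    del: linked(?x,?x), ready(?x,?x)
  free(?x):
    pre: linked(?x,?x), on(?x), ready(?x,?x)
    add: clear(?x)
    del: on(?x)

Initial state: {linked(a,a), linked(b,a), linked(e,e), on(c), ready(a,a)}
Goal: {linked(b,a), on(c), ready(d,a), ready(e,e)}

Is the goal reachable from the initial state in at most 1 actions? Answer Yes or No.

1. tag(a,d)  →  {linked(a,a), linked(b,a), linked(e,e), on(c), ready(a,a), ready(d,a)}
2. tag(e,e)  →  {linked(a,a), linked(b,a), linked(e,e), on(c), ready(a,a), ready(d,a), ready(e,e)}
optimal plan length = 2; 2 > 1

No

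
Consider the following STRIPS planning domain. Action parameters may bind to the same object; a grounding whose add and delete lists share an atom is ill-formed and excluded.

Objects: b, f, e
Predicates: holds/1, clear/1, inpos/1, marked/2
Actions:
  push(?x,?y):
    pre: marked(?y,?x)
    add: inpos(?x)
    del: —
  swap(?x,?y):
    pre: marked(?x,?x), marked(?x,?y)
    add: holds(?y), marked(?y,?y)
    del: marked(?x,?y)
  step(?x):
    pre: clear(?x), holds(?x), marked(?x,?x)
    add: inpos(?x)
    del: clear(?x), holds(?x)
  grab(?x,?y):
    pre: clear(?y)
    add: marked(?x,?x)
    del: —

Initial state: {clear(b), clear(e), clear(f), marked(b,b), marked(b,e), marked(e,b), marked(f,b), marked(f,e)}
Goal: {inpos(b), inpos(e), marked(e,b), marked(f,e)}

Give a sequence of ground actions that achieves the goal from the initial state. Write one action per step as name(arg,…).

1. push(b,b)  →  {clear(b), clear(e), clear(f), inpos(b), marked(b,b), marked(b,e), marked(e,b), marked(f,b), marked(f,e)}
2. push(e,b)  →  {clear(b), clear(e), clear(f), inpos(b), inpos(e), marked(b,b), marked(b,e), marked(e,b), marked(f,b), marked(f,e)}

push(b,b); push(e,b)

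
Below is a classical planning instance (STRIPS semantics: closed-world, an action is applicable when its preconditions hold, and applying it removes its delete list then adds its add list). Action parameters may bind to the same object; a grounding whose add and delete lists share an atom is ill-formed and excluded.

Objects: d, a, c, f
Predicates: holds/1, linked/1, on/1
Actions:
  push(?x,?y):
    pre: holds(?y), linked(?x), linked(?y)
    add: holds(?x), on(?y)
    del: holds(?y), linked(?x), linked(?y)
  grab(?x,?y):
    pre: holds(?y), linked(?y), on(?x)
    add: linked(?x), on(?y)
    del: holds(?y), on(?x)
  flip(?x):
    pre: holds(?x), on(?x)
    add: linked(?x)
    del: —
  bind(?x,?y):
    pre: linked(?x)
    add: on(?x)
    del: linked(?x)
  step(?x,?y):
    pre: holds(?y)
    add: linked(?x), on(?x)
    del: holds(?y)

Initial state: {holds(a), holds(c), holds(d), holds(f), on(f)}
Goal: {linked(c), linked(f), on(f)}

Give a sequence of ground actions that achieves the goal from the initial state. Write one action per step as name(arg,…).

flip(f); step(c,d)

1. flip(f)  →  {holds(a), holds(c), holds(d), holds(f), linked(f), on(f)}
2. step(c,d)  →  {holds(a), holds(c), holds(f), linked(c), linked(f), on(c), on(f)}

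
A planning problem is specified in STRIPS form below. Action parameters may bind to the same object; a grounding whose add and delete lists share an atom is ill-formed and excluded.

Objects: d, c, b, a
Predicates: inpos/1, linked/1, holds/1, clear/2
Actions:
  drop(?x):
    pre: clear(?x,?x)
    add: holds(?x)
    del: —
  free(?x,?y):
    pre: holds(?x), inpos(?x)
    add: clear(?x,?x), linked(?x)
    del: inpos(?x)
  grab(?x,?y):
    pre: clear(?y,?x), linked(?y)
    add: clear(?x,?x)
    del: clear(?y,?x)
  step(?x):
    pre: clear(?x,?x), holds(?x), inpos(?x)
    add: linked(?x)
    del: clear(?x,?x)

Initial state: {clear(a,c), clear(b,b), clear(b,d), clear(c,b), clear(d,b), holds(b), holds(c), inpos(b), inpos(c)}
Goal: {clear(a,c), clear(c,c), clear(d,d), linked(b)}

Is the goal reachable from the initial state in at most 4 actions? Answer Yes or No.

1. free(c,d)  →  {clear(a,c), clear(b,b), clear(b,d), clear(c,b), clear(c,c), clear(d,b), holds(b), holds(c), inpos(b), linked(c)}
2. free(b,d)  →  {clear(a,c), clear(b,b), clear(b,d), clear(c,b), clear(c,c), clear(d,b), holds(b), holds(c), linked(b), linked(c)}
3. grab(d,b)  →  {clear(a,c), clear(b,b), clear(c,b), clear(c,c), clear(d,b), clear(d,d), holds(b), holds(c), linked(b), linked(c)}
optimal plan length = 3; 3 ≤ 4

Yes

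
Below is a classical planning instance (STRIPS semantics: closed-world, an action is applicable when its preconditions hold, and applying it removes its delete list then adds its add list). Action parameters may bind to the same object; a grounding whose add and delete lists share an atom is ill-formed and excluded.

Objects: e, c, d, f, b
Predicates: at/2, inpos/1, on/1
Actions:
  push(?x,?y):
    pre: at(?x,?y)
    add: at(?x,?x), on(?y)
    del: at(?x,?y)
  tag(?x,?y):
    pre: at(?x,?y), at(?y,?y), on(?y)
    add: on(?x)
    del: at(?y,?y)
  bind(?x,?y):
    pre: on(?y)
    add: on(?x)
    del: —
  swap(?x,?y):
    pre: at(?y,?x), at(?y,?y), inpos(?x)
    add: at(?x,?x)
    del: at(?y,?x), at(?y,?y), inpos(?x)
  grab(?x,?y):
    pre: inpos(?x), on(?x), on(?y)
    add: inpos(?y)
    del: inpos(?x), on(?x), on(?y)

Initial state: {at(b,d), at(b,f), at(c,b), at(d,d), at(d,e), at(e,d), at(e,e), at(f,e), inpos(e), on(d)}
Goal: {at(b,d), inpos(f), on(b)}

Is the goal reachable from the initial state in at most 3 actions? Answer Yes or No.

No

1. push(c,b)  →  {at(b,d), at(b,f), at(c,c), at(d,d), at(d,e), at(e,d), at(e,e), at(f,e), inpos(e), on(b), on(d)}
2. push(d,e)  →  {at(b,d), at(b,f), at(c,c), at(d,d), at(e,d), at(e,e), at(f,e), inpos(e), on(b), on(d), on(e)}
3. push(b,f)  →  {at(b,b), at(b,d), at(c,c), at(d,d), at(e,d), at(e,e), at(f,e), inpos(e), on(b), on(d), on(e), on(f)}
4. grab(e,f)  →  {at(b,b), at(b,d), at(c,c), at(d,d), at(e,d), at(e,e), at(f,e), inpos(f), on(b), on(d)}
optimal plan length = 4; 4 > 3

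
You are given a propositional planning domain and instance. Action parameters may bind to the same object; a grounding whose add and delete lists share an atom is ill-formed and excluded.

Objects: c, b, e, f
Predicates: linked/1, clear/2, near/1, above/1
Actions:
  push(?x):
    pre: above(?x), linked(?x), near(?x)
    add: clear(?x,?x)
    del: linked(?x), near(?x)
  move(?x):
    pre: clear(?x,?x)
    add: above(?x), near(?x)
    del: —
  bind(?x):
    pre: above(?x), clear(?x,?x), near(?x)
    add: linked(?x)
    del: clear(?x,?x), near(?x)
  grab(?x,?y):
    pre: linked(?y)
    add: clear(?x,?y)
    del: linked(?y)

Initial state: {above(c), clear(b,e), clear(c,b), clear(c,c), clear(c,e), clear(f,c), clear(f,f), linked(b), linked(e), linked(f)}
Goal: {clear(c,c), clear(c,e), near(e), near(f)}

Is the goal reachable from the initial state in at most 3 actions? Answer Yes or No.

1. move(f)  →  {above(c), above(f), clear(b,e), clear(c,b), clear(c,c), clear(c,e), clear(f,c), clear(f,f), linked(b), linked(e), linked(f), near(f)}
2. grab(e,e)  →  {above(c), above(f), clear(b,e), clear(c,b), clear(c,c), clear(c,e), clear(e,e), clear(f,c), clear(f,f), linked(b), linked(f), near(f)}
3. move(e)  →  {above(c), above(e), above(f), clear(b,e), clear(c,b), clear(c,c), clear(c,e), clear(e,e), clear(f,c), clear(f,f), linked(b), linked(f), near(e), near(f)}
optimal plan length = 3; 3 ≤ 3

Yes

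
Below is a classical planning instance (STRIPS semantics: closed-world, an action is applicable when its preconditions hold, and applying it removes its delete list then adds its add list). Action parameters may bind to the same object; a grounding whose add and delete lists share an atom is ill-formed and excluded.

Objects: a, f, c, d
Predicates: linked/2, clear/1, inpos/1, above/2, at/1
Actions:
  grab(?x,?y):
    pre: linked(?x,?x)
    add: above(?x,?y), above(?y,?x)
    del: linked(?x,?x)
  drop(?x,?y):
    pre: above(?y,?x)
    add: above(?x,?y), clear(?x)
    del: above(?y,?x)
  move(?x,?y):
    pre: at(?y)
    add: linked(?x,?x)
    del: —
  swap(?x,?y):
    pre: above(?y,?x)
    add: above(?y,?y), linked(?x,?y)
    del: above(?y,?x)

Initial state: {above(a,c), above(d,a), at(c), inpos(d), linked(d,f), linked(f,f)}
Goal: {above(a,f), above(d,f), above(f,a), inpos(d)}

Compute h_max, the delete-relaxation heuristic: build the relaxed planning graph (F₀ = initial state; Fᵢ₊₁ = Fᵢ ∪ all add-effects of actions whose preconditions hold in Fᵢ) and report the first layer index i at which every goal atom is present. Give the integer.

1

F0 = init (6 atoms)
F1 = F0 ∪ {above(a,a), above(a,d), above(a,f), above(c,a), above(c,f), above(d,d), above(d,f), above(f,a), above(f,c), above(f,d), above(f,f), clear(a), clear(c), linked(a,a), linked(a,d), linked(c,a), linked(c,c), linked(d,d)}  (24 atoms)
goal ⊆ F1  ⇒  h_max = 1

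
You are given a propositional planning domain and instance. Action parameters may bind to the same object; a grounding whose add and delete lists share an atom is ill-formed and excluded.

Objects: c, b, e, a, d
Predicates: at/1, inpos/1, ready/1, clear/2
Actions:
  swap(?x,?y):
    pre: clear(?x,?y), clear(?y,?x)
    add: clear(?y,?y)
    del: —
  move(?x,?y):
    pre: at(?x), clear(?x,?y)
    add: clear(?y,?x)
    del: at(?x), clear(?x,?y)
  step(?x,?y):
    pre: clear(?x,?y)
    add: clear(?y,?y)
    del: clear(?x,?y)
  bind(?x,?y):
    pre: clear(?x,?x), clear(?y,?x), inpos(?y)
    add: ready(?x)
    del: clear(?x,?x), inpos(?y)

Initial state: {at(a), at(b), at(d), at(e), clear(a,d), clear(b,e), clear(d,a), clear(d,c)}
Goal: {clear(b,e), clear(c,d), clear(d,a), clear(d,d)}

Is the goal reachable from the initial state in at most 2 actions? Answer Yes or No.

Yes

1. swap(a,d)  →  {at(a), at(b), at(d), at(e), clear(a,d), clear(b,e), clear(d,a), clear(d,c), clear(d,d)}
2. move(d,c)  →  {at(a), at(b), at(e), clear(a,d), clear(b,e), clear(c,d), clear(d,a), clear(d,d)}
optimal plan length = 2; 2 ≤ 2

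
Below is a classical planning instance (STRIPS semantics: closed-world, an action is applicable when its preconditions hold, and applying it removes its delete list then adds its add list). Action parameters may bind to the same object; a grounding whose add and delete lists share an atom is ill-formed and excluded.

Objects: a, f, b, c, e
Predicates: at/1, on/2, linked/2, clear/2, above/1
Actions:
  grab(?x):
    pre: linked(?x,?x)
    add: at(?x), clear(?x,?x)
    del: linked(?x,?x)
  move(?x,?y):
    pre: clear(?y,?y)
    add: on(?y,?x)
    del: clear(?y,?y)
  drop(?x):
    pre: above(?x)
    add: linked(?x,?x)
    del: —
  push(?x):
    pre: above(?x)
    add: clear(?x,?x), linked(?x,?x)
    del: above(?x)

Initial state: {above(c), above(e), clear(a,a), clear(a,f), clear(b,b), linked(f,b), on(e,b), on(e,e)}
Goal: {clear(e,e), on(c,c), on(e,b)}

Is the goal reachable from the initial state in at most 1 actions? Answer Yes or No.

1. push(c)  →  {above(e), clear(a,a), clear(a,f), clear(b,b), clear(c,c), linked(c,c), linked(f,b), on(e,b), on(e,e)}
2. move(c,c)  →  {above(e), clear(a,a), clear(a,f), clear(b,b), linked(c,c), linked(f,b), on(c,c), on(e,b), on(e,e)}
3. push(e)  →  {clear(a,a), clear(a,f), clear(b,b), clear(e,e), linked(c,c), linked(e,e), linked(f,b), on(c,c), on(e,b), on(e,e)}
optimal plan length = 3; 3 > 1

No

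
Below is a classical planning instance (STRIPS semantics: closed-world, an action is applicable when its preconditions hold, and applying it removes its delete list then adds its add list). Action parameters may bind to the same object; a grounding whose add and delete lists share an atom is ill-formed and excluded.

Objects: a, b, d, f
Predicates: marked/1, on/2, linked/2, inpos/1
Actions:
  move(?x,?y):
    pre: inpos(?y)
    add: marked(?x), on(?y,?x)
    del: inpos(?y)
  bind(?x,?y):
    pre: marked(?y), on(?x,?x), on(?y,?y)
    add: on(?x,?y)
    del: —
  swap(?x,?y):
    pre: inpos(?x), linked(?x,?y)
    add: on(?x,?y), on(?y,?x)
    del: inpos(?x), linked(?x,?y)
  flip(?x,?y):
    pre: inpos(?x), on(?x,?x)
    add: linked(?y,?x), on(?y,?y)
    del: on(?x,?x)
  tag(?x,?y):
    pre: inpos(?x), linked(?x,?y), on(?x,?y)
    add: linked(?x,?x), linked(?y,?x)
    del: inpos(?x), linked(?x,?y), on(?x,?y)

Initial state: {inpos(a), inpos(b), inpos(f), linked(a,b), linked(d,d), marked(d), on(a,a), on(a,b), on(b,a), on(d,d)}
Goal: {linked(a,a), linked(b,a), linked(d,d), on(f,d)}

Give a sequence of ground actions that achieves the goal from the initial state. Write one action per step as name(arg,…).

1. move(d,f)  →  {inpos(a), inpos(b), linked(a,b), linked(d,d), marked(d), on(a,a), on(a,b), on(b,a), on(d,d), on(f,d)}
2. tag(a,b)  →  {inpos(b), linked(a,a), linked(b,a), linked(d,d), marked(d), on(a,a), on(b,a), on(d,d), on(f,d)}

move(d,f); tag(a,b)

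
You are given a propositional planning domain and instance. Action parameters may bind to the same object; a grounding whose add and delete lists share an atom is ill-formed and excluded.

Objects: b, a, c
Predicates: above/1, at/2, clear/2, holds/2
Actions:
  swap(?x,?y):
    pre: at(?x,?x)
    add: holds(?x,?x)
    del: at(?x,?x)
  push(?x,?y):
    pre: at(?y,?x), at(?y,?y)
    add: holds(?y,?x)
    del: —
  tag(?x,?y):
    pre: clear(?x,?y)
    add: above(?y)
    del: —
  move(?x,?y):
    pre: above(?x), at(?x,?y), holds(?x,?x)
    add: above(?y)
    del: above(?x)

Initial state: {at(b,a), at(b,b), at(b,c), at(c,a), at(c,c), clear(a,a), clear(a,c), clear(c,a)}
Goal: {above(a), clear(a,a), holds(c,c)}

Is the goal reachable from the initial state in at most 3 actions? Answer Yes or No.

Yes

1. swap(c,b)  →  {at(b,a), at(b,b), at(b,c), at(c,a), clear(a,a), clear(a,c), clear(c,a), holds(c,c)}
2. tag(a,a)  →  {above(a), at(b,a), at(b,b), at(b,c), at(c,a), clear(a,a), clear(a,c), clear(c,a), holds(c,c)}
optimal plan length = 2; 2 ≤ 3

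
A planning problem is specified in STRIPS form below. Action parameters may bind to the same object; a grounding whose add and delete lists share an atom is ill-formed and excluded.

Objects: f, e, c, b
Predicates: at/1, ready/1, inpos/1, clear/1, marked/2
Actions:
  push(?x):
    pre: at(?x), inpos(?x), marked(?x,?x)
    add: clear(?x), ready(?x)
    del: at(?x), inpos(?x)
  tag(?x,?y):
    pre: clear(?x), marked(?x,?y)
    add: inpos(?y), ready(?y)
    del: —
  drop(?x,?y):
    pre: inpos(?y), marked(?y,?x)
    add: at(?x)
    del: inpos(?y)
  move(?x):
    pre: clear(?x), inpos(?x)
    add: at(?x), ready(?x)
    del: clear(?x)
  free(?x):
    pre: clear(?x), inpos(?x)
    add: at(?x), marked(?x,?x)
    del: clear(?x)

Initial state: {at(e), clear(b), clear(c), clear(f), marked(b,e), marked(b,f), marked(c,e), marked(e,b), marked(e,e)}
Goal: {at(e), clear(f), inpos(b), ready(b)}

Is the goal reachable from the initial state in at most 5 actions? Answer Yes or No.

Yes

1. tag(c,e)  →  {at(e), clear(b), clear(c), clear(f), inpos(e), marked(b,e), marked(b,f), marked(c,e), marked(e,b), marked(e,e), ready(e)}
2. push(e)  →  {clear(b), clear(c), clear(e), clear(f), marked(b,e), marked(b,f), marked(c,e), marked(e,b), marked(e,e), ready(e)}
3. tag(e,e)  →  {clear(b), clear(c), clear(e), clear(f), inpos(e), marked(b,e), marked(b,f), marked(c,e), marked(e,b), marked(e,e), ready(e)}
4. tag(e,b)  →  {clear(b), clear(c), clear(e), clear(f), inpos(b), inpos(e), marked(b,e), marked(b,f), marked(c,e), marked(e,b), marked(e,e), ready(b), ready(e)}
5. drop(e,e)  →  {at(e), clear(b), clear(c), clear(e), clear(f), inpos(b), marked(b,e), marked(b,f), marked(c,e), marked(e,b), marked(e,e), ready(b), ready(e)}
optimal plan length = 5; 5 ≤ 5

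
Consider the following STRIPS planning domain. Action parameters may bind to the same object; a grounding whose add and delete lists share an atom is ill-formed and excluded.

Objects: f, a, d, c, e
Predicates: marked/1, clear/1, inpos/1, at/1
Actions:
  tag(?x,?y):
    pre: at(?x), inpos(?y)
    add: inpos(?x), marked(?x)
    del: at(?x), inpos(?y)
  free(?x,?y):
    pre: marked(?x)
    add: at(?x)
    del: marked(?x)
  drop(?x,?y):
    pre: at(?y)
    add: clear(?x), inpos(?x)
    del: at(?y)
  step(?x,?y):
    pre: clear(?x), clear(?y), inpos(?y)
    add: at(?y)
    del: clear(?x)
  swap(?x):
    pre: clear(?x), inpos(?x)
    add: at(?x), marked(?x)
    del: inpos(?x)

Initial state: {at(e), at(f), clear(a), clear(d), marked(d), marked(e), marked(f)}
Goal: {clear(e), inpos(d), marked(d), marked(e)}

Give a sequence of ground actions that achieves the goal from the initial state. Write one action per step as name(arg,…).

1. drop(d,f)  →  {at(e), clear(a), clear(d), inpos(d), marked(d), marked(e), marked(f)}
2. drop(e,e)  →  {clear(a), clear(d), clear(e), inpos(d), inpos(e), marked(d), marked(e), marked(f)}

drop(d,f); drop(e,e)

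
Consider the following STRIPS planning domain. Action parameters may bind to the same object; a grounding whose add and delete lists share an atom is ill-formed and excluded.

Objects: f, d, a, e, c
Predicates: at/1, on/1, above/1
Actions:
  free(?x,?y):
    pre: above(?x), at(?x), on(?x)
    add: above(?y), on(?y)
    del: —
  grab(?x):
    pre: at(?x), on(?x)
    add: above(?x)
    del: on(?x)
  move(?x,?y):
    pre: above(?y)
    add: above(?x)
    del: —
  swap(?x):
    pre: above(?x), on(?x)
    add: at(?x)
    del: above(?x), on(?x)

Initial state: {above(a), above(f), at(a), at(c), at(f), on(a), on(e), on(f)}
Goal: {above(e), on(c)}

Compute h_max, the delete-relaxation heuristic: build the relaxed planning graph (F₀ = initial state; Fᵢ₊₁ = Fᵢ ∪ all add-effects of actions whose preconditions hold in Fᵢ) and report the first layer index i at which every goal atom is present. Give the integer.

F0 = init (8 atoms)
F1 = F0 ∪ {above(c), above(d), above(e), on(c), on(d)}  (13 atoms)
goal ⊆ F1  ⇒  h_max = 1

1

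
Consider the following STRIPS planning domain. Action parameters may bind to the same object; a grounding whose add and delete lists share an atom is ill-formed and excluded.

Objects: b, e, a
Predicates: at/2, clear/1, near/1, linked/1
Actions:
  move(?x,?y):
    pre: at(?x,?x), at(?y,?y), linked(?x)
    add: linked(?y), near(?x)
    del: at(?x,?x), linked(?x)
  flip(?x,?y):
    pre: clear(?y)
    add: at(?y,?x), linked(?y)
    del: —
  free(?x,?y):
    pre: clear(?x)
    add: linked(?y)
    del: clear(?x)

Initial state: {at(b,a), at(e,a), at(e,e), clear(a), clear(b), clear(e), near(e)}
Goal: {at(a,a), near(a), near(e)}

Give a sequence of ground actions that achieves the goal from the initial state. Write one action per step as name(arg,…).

flip(a,a); move(a,e); flip(a,a)

1. flip(a,a)  →  {at(a,a), at(b,a), at(e,a), at(e,e), clear(a), clear(b), clear(e), linked(a), near(e)}
2. move(a,e)  →  {at(b,a), at(e,a), at(e,e), clear(a), clear(b), clear(e), linked(e), near(a), near(e)}
3. flip(a,a)  →  {at(a,a), at(b,a), at(e,a), at(e,e), clear(a), clear(b), clear(e), linked(a), linked(e), near(a), near(e)}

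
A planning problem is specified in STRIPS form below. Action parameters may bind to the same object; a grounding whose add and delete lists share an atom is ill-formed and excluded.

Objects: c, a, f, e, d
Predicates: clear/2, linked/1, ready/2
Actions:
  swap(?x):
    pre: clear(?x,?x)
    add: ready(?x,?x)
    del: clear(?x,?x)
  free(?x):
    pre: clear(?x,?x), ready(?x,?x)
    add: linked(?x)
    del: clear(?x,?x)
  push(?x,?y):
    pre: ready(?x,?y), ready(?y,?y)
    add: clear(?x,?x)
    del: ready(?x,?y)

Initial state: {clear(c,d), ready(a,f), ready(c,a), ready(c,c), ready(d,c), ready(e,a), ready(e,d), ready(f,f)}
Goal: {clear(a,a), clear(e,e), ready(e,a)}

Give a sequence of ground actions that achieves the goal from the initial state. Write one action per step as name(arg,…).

1. push(a,f)  →  {clear(a,a), clear(c,d), ready(c,a), ready(c,c), ready(d,c), ready(e,a), ready(e,d), ready(f,f)}
2. push(d,c)  →  {clear(a,a), clear(c,d), clear(d,d), ready(c,a), ready(c,c), ready(e,a), ready(e,d), ready(f,f)}
3. swap(d)  →  {clear(a,a), clear(c,d), ready(c,a), ready(c,c), ready(d,d), ready(e,a), ready(e,d), ready(f,f)}
4. push(e,d)  →  {clear(a,a), clear(c,d), clear(e,e), ready(c,a), ready(c,c), ready(d,d), ready(e,a), ready(f,f)}

push(a,f); push(d,c); swap(d); push(e,d)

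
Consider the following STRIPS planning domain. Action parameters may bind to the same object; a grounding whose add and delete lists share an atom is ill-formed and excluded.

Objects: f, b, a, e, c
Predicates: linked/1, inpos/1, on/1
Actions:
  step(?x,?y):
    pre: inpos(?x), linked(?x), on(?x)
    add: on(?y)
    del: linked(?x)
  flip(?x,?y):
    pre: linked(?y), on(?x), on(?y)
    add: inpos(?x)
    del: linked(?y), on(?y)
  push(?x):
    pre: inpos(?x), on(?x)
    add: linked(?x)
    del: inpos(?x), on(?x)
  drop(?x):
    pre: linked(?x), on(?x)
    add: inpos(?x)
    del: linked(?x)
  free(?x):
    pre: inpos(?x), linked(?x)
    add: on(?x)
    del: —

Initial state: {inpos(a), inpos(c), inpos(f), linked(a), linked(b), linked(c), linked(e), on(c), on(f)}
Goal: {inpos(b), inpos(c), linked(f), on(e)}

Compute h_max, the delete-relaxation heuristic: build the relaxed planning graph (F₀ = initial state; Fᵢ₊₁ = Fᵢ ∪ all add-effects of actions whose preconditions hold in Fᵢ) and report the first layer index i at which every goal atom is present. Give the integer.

2

F0 = init (9 atoms)
F1 = F0 ∪ {linked(f), on(a), on(b), on(e)}  (13 atoms)
F2 = F1 ∪ {inpos(b), inpos(e)}  (15 atoms)
goal ⊆ F2  ⇒  h_max = 2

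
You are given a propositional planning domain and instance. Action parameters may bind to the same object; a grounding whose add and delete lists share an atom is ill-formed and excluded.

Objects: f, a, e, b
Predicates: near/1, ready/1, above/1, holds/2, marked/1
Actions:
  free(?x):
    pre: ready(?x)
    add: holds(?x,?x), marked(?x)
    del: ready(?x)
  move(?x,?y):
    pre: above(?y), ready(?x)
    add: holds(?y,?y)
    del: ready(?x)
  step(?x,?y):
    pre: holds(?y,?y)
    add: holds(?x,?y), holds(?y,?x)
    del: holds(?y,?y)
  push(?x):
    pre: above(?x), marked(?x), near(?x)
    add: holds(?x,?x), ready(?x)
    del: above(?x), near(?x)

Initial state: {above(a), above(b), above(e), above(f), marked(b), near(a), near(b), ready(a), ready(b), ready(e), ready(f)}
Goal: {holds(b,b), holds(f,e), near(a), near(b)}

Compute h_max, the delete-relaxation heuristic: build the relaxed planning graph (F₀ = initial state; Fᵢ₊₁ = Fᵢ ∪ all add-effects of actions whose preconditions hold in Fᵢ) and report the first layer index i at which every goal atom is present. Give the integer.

F0 = init (11 atoms)
F1 = F0 ∪ {holds(a,a), holds(b,b), holds(e,e), holds(f,f), marked(a), marked(e), marked(f)}  (18 atoms)
F2 = F1 ∪ {holds(a,b), holds(a,e), holds(a,f), holds(b,a), holds(b,e), holds(b,f), holds(e,a), holds(e,b), holds(e,f), holds(f,a), holds(f,b), holds(f,e)}  (30 atoms)
goal ⊆ F2  ⇒  h_max = 2

2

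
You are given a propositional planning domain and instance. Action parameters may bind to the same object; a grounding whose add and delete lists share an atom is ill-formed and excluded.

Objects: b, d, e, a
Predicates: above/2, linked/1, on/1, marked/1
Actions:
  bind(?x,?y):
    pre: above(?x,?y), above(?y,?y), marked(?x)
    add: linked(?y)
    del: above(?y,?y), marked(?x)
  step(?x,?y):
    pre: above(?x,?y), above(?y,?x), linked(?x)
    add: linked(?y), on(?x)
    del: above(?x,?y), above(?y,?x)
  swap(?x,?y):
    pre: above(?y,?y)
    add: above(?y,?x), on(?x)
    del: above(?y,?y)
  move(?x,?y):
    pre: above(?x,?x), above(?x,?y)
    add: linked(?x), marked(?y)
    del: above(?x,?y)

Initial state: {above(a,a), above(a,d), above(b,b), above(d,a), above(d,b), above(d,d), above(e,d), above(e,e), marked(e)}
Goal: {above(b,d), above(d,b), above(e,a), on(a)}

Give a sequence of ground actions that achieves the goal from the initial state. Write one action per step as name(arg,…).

swap(d,b); swap(a,e)

1. swap(d,b)  →  {above(a,a), above(a,d), above(b,d), above(d,a), above(d,b), above(d,d), above(e,d), above(e,e), marked(e), on(d)}
2. swap(a,e)  →  {above(a,a), above(a,d), above(b,d), above(d,a), above(d,b), above(d,d), above(e,a), above(e,d), marked(e), on(a), on(d)}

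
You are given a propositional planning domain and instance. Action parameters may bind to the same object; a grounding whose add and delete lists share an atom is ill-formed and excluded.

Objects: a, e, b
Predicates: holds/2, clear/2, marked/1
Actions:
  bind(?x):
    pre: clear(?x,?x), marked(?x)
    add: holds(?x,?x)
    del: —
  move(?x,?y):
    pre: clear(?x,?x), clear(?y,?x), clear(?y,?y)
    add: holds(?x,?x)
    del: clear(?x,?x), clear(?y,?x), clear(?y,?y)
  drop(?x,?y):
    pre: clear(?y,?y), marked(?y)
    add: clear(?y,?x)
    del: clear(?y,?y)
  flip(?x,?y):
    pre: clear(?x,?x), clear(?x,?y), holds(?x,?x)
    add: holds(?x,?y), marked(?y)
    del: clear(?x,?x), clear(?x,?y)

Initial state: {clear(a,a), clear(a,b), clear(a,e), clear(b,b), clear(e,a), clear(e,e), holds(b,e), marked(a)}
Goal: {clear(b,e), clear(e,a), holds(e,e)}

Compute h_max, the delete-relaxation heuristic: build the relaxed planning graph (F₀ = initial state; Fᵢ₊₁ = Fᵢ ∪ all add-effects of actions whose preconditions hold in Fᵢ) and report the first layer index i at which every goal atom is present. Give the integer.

3

F0 = init (8 atoms)
F1 = F0 ∪ {holds(a,a), holds(b,b), holds(e,e)}  (11 atoms)
F2 = F1 ∪ {holds(a,b), holds(a,e), holds(e,a), marked(b), marked(e)}  (16 atoms)
F3 = F2 ∪ {clear(b,a), clear(b,e), clear(e,b)}  (19 atoms)
goal ⊆ F3  ⇒  h_max = 3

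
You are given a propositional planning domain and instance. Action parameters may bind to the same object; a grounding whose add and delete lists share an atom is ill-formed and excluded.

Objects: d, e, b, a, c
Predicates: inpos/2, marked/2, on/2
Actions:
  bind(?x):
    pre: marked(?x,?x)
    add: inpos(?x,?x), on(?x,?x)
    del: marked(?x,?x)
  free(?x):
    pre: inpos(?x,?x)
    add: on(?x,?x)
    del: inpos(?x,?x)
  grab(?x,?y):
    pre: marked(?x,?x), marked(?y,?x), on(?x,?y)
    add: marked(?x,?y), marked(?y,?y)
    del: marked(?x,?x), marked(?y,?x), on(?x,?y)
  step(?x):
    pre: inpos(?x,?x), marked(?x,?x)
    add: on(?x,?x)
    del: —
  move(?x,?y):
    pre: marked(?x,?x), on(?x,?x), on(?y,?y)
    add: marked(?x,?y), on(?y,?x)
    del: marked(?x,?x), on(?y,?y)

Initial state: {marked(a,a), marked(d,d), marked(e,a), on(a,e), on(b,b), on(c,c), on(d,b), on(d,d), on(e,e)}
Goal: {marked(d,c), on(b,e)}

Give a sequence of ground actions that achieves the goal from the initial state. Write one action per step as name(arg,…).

grab(a,e); move(d,c); move(e,b)

1. grab(a,e)  →  {marked(a,e), marked(d,d), marked(e,e), on(b,b), on(c,c), on(d,b), on(d,d), on(e,e)}
2. move(d,c)  →  {marked(a,e), marked(d,c), marked(e,e), on(b,b), on(c,d), on(d,b), on(d,d), on(e,e)}
3. move(e,b)  →  {marked(a,e), marked(d,c), marked(e,b), on(b,e), on(c,d), on(d,b), on(d,d), on(e,e)}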